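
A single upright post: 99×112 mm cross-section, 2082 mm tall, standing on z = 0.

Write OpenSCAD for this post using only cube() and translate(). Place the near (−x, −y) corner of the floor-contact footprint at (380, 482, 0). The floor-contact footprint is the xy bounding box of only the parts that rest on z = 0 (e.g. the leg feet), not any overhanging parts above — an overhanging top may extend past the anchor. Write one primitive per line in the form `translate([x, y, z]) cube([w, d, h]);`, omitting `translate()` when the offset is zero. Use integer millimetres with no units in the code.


translate([380, 482, 0]) cube([99, 112, 2082]);


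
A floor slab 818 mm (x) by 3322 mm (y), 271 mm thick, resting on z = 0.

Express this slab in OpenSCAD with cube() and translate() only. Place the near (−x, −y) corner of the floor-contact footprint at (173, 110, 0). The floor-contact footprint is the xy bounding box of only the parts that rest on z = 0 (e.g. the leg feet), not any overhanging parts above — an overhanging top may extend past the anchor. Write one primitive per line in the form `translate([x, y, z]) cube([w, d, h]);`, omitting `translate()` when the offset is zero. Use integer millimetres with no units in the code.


translate([173, 110, 0]) cube([818, 3322, 271]);


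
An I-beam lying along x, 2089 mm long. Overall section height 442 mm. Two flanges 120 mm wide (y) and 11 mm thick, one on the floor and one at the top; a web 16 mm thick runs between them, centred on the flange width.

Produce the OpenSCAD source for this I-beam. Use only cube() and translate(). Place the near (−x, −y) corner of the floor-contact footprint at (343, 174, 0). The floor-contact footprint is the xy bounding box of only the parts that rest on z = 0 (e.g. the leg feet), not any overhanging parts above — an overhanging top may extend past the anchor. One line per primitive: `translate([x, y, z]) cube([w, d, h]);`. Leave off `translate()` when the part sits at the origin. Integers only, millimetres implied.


translate([343, 174, 0]) cube([2089, 120, 11]);
translate([343, 226, 11]) cube([2089, 16, 420]);
translate([343, 174, 431]) cube([2089, 120, 11]);


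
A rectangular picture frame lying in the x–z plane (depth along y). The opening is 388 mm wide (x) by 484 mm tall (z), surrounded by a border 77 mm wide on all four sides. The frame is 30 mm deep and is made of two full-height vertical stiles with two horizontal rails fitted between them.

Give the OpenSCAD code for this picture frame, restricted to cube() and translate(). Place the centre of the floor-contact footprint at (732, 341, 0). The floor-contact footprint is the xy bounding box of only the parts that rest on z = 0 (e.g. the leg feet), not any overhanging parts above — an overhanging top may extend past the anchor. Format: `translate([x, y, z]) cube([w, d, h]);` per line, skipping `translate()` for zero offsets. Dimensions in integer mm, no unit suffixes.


translate([461, 326, 0]) cube([77, 30, 638]);
translate([926, 326, 0]) cube([77, 30, 638]);
translate([538, 326, 0]) cube([388, 30, 77]);
translate([538, 326, 561]) cube([388, 30, 77]);


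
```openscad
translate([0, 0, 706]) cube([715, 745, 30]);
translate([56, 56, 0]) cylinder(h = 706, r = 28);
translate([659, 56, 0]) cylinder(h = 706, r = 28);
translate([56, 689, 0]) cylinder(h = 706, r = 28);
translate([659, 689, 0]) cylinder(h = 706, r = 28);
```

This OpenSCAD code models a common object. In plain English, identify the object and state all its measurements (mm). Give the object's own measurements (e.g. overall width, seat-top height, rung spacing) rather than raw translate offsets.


A table: top 715 mm (x) × 745 mm (y), 30 mm thick, upper face at z = 736 mm, on four round legs of 56 mm diameter, each leg's bounding box inset 28 mm from the nearest pair of top edges from z = 0 to the bottom of the top.


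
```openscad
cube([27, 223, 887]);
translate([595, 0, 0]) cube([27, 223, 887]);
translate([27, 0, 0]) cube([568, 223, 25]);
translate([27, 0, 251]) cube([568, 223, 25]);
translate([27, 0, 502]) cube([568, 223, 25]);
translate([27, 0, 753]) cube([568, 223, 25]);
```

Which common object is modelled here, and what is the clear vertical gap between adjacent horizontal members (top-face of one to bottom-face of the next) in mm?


A bookshelf. The clear shelf gap is 226 mm.

Two tall side panels with 4 horizontal boards between them — a bookshelf. The first two shelf undersides are at z = 0 and z = 251; with shelf thickness 25, the clear gap is 251 − 0 − 25 = 226 mm.


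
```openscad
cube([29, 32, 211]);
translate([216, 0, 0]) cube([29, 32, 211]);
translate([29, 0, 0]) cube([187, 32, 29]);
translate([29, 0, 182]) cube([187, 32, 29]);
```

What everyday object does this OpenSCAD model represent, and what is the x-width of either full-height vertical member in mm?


A picture frame. The border width is 29 mm.

Four thin pieces enclosing a rectangular opening — a picture frame. The two full-height stiles are 211 mm tall; the top rail sits at z = 182 and is 29 mm tall, so the border above the opening is 211 − 182 = 29 mm, matching the stile x-width.


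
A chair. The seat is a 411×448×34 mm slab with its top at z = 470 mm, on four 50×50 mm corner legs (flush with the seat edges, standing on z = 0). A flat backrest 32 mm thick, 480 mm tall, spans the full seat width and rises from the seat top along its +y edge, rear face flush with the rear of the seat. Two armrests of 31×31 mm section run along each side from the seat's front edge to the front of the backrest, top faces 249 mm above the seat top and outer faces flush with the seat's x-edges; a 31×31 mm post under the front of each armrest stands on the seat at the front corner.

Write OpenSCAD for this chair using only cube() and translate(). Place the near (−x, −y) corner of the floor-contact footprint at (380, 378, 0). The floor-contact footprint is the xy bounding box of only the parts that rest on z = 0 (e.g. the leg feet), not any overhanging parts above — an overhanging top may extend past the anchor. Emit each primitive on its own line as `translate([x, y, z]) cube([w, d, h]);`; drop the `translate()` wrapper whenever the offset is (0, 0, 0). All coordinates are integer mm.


translate([380, 378, 436]) cube([411, 448, 34]);
translate([380, 378, 0]) cube([50, 50, 436]);
translate([741, 378, 0]) cube([50, 50, 436]);
translate([380, 776, 0]) cube([50, 50, 436]);
translate([741, 776, 0]) cube([50, 50, 436]);
translate([380, 794, 470]) cube([411, 32, 480]);
translate([380, 378, 688]) cube([31, 416, 31]);
translate([760, 378, 688]) cube([31, 416, 31]);
translate([380, 378, 470]) cube([31, 31, 218]);
translate([760, 378, 470]) cube([31, 31, 218]);


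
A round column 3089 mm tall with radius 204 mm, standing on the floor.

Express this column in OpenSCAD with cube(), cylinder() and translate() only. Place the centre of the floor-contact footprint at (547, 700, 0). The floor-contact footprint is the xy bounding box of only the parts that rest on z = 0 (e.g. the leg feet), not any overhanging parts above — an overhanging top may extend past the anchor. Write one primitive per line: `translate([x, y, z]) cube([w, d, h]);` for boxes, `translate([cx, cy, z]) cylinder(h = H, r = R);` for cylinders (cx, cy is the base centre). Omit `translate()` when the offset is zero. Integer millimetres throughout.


translate([547, 700, 0]) cylinder(h = 3089, r = 204);


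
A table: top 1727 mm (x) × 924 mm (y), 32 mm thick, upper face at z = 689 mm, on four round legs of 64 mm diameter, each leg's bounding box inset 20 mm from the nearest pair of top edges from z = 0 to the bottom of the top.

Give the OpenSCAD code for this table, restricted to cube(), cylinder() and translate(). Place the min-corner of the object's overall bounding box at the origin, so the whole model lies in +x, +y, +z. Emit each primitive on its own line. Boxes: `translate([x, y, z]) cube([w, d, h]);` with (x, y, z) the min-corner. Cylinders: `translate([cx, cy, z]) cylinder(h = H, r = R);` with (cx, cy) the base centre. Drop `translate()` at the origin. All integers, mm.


translate([0, 0, 657]) cube([1727, 924, 32]);
translate([52, 52, 0]) cylinder(h = 657, r = 32);
translate([1675, 52, 0]) cylinder(h = 657, r = 32);
translate([52, 872, 0]) cylinder(h = 657, r = 32);
translate([1675, 872, 0]) cylinder(h = 657, r = 32);


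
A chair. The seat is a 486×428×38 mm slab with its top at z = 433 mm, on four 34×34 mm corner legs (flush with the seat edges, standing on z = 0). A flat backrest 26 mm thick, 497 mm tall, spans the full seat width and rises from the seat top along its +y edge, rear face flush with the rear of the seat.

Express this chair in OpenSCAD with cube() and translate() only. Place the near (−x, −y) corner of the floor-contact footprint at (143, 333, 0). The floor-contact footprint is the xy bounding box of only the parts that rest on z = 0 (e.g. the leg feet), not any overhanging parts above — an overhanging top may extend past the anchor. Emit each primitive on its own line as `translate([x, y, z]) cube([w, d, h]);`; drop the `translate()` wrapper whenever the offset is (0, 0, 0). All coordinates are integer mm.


translate([143, 333, 395]) cube([486, 428, 38]);
translate([143, 333, 0]) cube([34, 34, 395]);
translate([595, 333, 0]) cube([34, 34, 395]);
translate([143, 727, 0]) cube([34, 34, 395]);
translate([595, 727, 0]) cube([34, 34, 395]);
translate([143, 735, 433]) cube([486, 26, 497]);


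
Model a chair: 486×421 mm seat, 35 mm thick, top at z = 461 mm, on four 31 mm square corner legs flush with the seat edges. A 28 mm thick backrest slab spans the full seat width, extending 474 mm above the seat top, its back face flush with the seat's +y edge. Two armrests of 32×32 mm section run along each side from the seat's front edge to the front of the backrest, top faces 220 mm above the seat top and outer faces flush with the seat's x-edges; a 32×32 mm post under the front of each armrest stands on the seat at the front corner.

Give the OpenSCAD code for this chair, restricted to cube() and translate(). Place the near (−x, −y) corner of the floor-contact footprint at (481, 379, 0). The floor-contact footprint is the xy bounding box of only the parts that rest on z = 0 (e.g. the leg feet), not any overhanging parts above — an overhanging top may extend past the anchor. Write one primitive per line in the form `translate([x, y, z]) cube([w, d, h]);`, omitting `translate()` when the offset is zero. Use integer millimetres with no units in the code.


// leg_h = 461 - 35 = 426
// arm post h = 220 - 32 = 188
translate([481, 379, 426]) cube([486, 421, 35]);
translate([481, 379, 0]) cube([31, 31, 426]);
translate([936, 379, 0]) cube([31, 31, 426]);
translate([481, 769, 0]) cube([31, 31, 426]);
translate([936, 769, 0]) cube([31, 31, 426]);
translate([481, 772, 461]) cube([486, 28, 474]);
translate([481, 379, 649]) cube([32, 393, 32]);
translate([935, 379, 649]) cube([32, 393, 32]);
translate([481, 379, 461]) cube([32, 32, 188]);
translate([935, 379, 461]) cube([32, 32, 188]);


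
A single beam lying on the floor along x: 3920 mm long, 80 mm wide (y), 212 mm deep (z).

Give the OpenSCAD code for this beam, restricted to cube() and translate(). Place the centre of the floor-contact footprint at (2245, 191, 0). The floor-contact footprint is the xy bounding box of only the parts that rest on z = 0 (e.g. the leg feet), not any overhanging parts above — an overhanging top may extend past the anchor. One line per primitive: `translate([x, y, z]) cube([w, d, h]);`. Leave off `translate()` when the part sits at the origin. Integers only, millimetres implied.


translate([285, 151, 0]) cube([3920, 80, 212]);


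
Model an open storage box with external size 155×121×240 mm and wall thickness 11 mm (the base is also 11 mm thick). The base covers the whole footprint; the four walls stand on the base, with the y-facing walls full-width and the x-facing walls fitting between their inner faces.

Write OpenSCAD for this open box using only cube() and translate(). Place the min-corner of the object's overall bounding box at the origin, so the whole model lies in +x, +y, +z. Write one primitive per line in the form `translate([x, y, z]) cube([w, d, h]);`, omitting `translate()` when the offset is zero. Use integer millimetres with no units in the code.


cube([155, 121, 11]);
translate([0, 0, 11]) cube([155, 11, 229]);
translate([0, 110, 11]) cube([155, 11, 229]);
translate([0, 11, 11]) cube([11, 99, 229]);
translate([144, 11, 11]) cube([11, 99, 229]);


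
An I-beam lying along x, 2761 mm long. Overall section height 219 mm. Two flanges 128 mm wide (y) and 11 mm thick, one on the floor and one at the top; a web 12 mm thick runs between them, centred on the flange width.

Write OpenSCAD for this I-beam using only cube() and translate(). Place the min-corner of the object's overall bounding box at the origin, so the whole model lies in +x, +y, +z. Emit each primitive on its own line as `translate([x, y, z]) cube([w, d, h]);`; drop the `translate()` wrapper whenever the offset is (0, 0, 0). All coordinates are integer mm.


cube([2761, 128, 11]);
translate([0, 58, 11]) cube([2761, 12, 197]);
translate([0, 0, 208]) cube([2761, 128, 11]);


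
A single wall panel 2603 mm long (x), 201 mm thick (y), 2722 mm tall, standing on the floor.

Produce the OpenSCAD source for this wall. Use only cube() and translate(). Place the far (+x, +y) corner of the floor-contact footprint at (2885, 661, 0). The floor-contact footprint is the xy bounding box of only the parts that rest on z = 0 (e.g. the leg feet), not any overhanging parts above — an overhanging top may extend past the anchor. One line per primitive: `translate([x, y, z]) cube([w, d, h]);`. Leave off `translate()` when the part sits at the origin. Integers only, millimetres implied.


translate([282, 460, 0]) cube([2603, 201, 2722]);


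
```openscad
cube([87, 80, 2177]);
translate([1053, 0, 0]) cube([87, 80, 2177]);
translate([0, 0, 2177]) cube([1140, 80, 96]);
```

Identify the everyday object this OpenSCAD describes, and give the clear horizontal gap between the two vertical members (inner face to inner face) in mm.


A door frame. The clear opening width is 966 mm.

Two 2177 mm tall posts with a header on top — a door frame. The left jamb is 87 mm wide at x = 0; the right jamb starts at x = 1053. The clear opening is 1053 − 87 = 966 mm.


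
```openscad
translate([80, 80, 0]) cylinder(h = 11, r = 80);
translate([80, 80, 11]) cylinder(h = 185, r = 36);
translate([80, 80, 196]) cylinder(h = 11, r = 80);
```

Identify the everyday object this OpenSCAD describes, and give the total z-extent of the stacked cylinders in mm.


A spool. The overall height is 207 mm.

Three coaxial cylinders, large–small–large — a spool. Two 11 mm flanges and a 185 mm core give 11 + 185 + 11 = 207 mm.


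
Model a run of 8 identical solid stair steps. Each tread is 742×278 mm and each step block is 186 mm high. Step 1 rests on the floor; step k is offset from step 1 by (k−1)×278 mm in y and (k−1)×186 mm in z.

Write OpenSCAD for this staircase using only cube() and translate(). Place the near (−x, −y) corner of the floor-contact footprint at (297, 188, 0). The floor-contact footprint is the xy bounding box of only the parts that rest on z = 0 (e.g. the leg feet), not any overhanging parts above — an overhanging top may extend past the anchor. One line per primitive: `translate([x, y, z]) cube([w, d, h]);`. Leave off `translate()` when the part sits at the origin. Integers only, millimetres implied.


translate([297, 188, 0]) cube([742, 278, 186]);
translate([297, 466, 186]) cube([742, 278, 186]);
translate([297, 744, 372]) cube([742, 278, 186]);
translate([297, 1022, 558]) cube([742, 278, 186]);
translate([297, 1300, 744]) cube([742, 278, 186]);
translate([297, 1578, 930]) cube([742, 278, 186]);
translate([297, 1856, 1116]) cube([742, 278, 186]);
translate([297, 2134, 1302]) cube([742, 278, 186]);


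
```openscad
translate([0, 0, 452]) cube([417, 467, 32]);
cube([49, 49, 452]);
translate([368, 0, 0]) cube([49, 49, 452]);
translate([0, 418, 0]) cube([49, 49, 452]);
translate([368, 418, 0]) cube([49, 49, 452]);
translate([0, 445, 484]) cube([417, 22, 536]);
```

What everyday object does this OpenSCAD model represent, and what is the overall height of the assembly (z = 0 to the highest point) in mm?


A chair. The overall height is 1020 mm.

A slab on four corner posts with a tall panel at the back — a chair. The seat slab sits at z = 452 with thickness 32, and the 536 mm backrest starts at the seat top, so the overall height is 452 + 32 + 536 = 1020 mm.


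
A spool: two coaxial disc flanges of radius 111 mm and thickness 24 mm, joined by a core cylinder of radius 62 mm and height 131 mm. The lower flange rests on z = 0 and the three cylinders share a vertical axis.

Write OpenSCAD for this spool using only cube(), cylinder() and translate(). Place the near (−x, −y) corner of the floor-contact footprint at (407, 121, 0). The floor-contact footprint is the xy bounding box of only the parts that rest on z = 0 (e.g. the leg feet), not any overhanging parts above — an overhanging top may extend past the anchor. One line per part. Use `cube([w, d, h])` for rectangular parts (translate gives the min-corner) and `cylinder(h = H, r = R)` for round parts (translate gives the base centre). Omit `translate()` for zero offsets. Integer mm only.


translate([518, 232, 0]) cylinder(h = 24, r = 111);
translate([518, 232, 24]) cylinder(h = 131, r = 62);
translate([518, 232, 155]) cylinder(h = 24, r = 111);


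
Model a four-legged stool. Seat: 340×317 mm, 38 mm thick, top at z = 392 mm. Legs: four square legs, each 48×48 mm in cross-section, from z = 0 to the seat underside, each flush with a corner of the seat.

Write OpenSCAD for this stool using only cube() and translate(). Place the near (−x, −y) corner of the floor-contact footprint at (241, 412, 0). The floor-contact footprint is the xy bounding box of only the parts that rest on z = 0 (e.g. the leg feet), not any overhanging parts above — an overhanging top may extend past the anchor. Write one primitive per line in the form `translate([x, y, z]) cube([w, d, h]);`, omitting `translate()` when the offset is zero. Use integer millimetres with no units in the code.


// leg_h = 392 - 38 = 354
translate([241, 412, 354]) cube([340, 317, 38]);
translate([241, 412, 0]) cube([48, 48, 354]);
translate([533, 412, 0]) cube([48, 48, 354]);
translate([241, 681, 0]) cube([48, 48, 354]);
translate([533, 681, 0]) cube([48, 48, 354]);


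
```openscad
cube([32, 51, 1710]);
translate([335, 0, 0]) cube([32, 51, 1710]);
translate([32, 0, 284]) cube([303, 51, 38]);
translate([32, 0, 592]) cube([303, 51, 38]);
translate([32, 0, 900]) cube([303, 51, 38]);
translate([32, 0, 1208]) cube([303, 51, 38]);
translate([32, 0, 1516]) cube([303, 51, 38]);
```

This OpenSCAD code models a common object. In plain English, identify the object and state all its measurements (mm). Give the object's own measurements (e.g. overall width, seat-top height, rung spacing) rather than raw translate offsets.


A straight ladder. Two 32×51 mm vertical rails, 1710 mm tall, stand 367 mm apart (outside-to-outside) with their front faces coplanar on the −y side. 5 rungs, each 51 mm deep and 38 mm tall, span between the inner faces of the rails, front faces flush with the rails. The lowest rung's underside is at z = 284 mm and rungs are spaced 308 mm apart (underside to underside).


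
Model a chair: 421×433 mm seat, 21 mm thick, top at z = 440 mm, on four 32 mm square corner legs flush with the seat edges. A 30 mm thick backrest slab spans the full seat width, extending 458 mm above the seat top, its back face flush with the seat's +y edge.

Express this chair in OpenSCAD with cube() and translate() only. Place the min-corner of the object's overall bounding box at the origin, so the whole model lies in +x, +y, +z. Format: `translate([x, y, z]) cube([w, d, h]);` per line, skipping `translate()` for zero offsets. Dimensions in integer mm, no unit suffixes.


// leg_h = 440 - 21 = 419
translate([0, 0, 419]) cube([421, 433, 21]);
cube([32, 32, 419]);
translate([389, 0, 0]) cube([32, 32, 419]);
translate([0, 401, 0]) cube([32, 32, 419]);
translate([389, 401, 0]) cube([32, 32, 419]);
translate([0, 403, 440]) cube([421, 30, 458]);


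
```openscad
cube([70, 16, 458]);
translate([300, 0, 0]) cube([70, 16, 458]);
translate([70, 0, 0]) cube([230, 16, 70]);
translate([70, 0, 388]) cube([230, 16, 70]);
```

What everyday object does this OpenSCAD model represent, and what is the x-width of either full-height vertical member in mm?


A picture frame. The border width is 70 mm.

Four thin pieces enclosing a rectangular opening — a picture frame. The two full-height stiles are 458 mm tall; the top rail sits at z = 388 and is 70 mm tall, so the border above the opening is 458 − 388 = 70 mm, matching the stile x-width.


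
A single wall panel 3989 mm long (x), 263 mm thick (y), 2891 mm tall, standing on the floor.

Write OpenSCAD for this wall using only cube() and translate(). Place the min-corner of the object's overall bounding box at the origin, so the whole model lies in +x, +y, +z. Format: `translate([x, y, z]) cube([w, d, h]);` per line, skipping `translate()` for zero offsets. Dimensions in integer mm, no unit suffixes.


cube([3989, 263, 2891]);


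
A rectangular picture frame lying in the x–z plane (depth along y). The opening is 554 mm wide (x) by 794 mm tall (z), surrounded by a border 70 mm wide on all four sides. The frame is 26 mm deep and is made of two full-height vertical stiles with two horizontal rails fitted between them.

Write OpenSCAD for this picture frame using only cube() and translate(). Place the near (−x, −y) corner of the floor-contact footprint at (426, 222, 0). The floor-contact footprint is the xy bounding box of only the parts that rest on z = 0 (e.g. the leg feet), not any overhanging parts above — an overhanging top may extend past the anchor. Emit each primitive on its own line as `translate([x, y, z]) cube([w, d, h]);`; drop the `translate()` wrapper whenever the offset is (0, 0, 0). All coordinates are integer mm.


translate([426, 222, 0]) cube([70, 26, 934]);
translate([1050, 222, 0]) cube([70, 26, 934]);
translate([496, 222, 0]) cube([554, 26, 70]);
translate([496, 222, 864]) cube([554, 26, 70]);


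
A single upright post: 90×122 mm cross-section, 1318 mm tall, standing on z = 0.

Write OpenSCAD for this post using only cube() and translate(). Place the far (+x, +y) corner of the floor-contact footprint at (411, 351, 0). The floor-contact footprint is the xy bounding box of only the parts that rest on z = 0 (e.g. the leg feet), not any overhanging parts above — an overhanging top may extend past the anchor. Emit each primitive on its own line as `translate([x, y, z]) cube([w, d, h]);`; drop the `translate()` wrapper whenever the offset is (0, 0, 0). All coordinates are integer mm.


translate([321, 229, 0]) cube([90, 122, 1318]);


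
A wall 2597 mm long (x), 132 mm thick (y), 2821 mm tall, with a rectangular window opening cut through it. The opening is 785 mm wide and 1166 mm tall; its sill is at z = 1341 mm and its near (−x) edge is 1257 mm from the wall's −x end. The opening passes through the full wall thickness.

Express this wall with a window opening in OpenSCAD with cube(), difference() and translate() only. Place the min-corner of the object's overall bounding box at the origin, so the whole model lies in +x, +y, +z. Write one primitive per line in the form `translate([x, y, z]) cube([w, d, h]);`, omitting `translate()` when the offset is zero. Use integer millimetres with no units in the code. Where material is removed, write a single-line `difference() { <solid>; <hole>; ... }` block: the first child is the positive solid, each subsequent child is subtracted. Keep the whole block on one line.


difference() { cube([2597, 132, 2821]); translate([1257, 0, 1341]) cube([785, 132, 1166]); }


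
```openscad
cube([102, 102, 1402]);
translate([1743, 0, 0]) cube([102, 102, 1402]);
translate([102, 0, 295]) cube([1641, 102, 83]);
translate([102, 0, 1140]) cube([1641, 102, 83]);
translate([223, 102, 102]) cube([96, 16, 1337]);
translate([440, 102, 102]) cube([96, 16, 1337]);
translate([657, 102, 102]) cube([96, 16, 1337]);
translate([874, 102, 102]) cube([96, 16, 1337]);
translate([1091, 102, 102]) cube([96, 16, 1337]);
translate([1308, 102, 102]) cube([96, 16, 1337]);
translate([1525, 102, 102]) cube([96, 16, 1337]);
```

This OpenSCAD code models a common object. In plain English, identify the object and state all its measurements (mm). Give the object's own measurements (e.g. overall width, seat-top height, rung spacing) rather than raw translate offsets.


A fence section. Two 102×102 mm posts, 1402 mm tall, stand on the floor with a clear span of 1641 mm between their inner faces. Two horizontal rails of 102×83 mm section span the gap between the posts with their undersides at z = 295 mm and z = 1140 mm, flush with the posts' −y face. 7 pickets, each 96 mm wide, 16 mm thick and 1337 mm tall, are fixed to the +y face of the rails with their bottoms at z = 102 mm, spaced across the span with a 121 mm gap after the −x post and between neighbouring pickets, with 122 mm left before the +x post.


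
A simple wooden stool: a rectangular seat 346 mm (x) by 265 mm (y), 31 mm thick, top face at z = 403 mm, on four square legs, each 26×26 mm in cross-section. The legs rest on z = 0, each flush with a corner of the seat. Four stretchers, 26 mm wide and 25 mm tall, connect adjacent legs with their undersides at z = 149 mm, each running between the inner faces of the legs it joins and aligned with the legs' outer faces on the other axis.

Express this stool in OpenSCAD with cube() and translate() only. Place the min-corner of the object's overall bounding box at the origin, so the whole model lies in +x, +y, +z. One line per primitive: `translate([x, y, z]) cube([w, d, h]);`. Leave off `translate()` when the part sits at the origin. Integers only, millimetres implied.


// leg_h = 403 - 31 = 372
// stretcher span = 346 - 2*26 = 294
translate([0, 0, 372]) cube([346, 265, 31]);
cube([26, 26, 372]);
translate([320, 0, 0]) cube([26, 26, 372]);
translate([0, 239, 0]) cube([26, 26, 372]);
translate([320, 239, 0]) cube([26, 26, 372]);
translate([26, 0, 149]) cube([294, 26, 25]);
translate([26, 239, 149]) cube([294, 26, 25]);
translate([0, 26, 149]) cube([26, 213, 25]);
translate([320, 26, 149]) cube([26, 213, 25]);


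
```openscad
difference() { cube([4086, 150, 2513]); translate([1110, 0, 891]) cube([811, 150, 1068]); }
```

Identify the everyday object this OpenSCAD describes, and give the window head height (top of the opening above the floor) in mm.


A wall with a window opening. The window head height is 1959 mm.

A wall with a rectangular opening subtracted — a window. Sill at z = 891, opening 1068 mm tall, so the head is at 891 + 1068 = 1959 mm.


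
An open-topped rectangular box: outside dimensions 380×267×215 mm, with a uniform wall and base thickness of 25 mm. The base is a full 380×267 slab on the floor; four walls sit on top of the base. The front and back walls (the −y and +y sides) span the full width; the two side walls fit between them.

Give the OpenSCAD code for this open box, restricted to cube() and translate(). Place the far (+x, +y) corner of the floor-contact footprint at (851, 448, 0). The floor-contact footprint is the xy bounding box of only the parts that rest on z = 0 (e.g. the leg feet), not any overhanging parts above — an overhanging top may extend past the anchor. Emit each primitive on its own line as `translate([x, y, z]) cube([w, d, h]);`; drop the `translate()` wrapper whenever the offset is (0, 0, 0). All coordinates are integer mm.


translate([471, 181, 0]) cube([380, 267, 25]);
translate([471, 181, 25]) cube([380, 25, 190]);
translate([471, 423, 25]) cube([380, 25, 190]);
translate([471, 206, 25]) cube([25, 217, 190]);
translate([826, 206, 25]) cube([25, 217, 190]);


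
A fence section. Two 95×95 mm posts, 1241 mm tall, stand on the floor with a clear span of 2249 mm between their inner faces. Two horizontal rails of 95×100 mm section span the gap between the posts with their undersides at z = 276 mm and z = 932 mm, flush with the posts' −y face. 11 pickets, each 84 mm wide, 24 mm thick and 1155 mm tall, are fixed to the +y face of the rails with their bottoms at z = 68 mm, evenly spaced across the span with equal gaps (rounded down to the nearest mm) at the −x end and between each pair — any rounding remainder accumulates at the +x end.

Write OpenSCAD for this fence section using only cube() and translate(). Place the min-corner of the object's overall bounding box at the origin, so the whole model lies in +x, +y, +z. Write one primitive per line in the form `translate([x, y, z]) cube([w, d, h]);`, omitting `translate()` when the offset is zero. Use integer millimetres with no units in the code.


cube([95, 95, 1241]);
translate([2344, 0, 0]) cube([95, 95, 1241]);
translate([95, 0, 276]) cube([2249, 95, 100]);
translate([95, 0, 932]) cube([2249, 95, 100]);
translate([205, 95, 68]) cube([84, 24, 1155]);
translate([399, 95, 68]) cube([84, 24, 1155]);
translate([593, 95, 68]) cube([84, 24, 1155]);
translate([787, 95, 68]) cube([84, 24, 1155]);
translate([981, 95, 68]) cube([84, 24, 1155]);
translate([1175, 95, 68]) cube([84, 24, 1155]);
translate([1369, 95, 68]) cube([84, 24, 1155]);
translate([1563, 95, 68]) cube([84, 24, 1155]);
translate([1757, 95, 68]) cube([84, 24, 1155]);
translate([1951, 95, 68]) cube([84, 24, 1155]);
translate([2145, 95, 68]) cube([84, 24, 1155]);


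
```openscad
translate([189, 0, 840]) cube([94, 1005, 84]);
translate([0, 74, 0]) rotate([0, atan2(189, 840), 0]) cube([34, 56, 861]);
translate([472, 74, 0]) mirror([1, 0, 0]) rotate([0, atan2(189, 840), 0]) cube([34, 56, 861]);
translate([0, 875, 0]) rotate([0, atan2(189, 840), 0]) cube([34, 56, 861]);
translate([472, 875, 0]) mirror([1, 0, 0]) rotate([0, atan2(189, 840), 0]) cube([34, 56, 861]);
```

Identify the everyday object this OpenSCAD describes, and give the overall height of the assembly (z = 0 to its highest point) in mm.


A sawhorse. The overall height is 924 mm.

A beam across two mirrored pairs of raked legs — a sawhorse. The beam's underside is at z = 840 (matching the legs' vertical rise in atan2(189, 840)) and the beam is 84 mm tall, so its top is at 840 + 84 = 924 mm. The raked legs top out at the beam's underside, so that is the highest point.


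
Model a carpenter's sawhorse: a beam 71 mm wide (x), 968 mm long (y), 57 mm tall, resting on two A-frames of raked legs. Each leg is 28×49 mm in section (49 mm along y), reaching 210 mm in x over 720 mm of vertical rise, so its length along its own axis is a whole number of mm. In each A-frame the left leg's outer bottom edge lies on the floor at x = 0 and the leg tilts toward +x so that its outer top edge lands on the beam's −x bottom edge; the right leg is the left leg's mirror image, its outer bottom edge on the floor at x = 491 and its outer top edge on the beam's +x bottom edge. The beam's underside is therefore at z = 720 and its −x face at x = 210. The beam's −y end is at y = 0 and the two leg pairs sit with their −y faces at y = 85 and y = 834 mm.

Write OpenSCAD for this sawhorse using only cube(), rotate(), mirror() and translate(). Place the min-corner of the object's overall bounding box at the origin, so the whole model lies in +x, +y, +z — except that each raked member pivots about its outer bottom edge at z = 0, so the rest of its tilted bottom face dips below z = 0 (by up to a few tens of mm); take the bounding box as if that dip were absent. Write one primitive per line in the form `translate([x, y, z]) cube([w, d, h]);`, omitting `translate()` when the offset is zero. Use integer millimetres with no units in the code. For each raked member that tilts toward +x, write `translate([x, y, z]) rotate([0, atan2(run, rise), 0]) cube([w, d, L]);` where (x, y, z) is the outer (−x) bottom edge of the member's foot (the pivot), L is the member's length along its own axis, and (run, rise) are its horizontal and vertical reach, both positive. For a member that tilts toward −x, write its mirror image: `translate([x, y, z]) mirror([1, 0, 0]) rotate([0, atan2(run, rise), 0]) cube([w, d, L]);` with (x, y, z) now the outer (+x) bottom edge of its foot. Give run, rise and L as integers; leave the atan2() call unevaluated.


// leg length = √(210² + 720²) = 750
// right-leg outer foot x = 2·210 + 71 = 491
// beam min-corner = (210, 0, 720)
translate([210, 0, 720]) cube([71, 968, 57]);
translate([0, 85, 0]) rotate([0, atan2(210, 720), 0]) cube([28, 49, 750]);
translate([491, 85, 0]) mirror([1, 0, 0]) rotate([0, atan2(210, 720), 0]) cube([28, 49, 750]);
translate([0, 834, 0]) rotate([0, atan2(210, 720), 0]) cube([28, 49, 750]);
translate([491, 834, 0]) mirror([1, 0, 0]) rotate([0, atan2(210, 720), 0]) cube([28, 49, 750]);


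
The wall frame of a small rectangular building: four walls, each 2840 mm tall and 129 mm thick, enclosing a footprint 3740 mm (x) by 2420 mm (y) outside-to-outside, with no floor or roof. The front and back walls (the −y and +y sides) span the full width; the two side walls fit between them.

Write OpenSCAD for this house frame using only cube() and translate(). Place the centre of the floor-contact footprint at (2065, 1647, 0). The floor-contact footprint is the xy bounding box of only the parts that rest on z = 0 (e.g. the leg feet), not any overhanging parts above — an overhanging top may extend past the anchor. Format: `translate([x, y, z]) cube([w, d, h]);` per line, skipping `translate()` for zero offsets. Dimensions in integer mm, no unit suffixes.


translate([195, 437, 0]) cube([3740, 129, 2840]);
translate([195, 2728, 0]) cube([3740, 129, 2840]);
translate([195, 566, 0]) cube([129, 2162, 2840]);
translate([3806, 566, 0]) cube([129, 2162, 2840]);


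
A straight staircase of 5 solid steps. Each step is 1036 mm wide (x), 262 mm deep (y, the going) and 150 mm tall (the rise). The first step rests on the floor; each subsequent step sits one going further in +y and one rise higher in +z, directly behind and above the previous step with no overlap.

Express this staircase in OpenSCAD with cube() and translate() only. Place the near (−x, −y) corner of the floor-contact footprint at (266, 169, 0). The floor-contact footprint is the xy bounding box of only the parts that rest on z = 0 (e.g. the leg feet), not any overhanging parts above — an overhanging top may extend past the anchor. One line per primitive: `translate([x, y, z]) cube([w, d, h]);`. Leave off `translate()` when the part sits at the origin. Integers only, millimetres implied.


translate([266, 169, 0]) cube([1036, 262, 150]);
translate([266, 431, 150]) cube([1036, 262, 150]);
translate([266, 693, 300]) cube([1036, 262, 150]);
translate([266, 955, 450]) cube([1036, 262, 150]);
translate([266, 1217, 600]) cube([1036, 262, 150]);


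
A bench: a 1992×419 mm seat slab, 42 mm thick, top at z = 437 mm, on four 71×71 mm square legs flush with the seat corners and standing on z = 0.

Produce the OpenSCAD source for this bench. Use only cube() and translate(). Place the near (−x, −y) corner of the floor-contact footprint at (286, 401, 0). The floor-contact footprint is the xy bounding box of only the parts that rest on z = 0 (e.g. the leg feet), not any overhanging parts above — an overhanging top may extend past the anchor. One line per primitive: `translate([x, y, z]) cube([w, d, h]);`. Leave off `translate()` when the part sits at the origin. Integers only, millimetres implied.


translate([286, 401, 395]) cube([1992, 419, 42]);
translate([286, 401, 0]) cube([71, 71, 395]);
translate([286, 749, 0]) cube([71, 71, 395]);
translate([2207, 401, 0]) cube([71, 71, 395]);
translate([2207, 749, 0]) cube([71, 71, 395]);


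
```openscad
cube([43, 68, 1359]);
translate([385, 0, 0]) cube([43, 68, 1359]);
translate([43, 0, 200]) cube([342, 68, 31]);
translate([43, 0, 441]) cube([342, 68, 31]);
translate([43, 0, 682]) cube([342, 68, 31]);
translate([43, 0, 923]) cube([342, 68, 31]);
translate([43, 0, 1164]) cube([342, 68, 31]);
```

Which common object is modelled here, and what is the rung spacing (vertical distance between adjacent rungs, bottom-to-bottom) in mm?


A ladder. The rung spacing is 241 mm.

Two tall 43×68 posts with 5 short bars between them — a ladder. Adjacent rungs sit at z = 200 and z = 441, so the spacing is 441 − 200 = 241 mm.


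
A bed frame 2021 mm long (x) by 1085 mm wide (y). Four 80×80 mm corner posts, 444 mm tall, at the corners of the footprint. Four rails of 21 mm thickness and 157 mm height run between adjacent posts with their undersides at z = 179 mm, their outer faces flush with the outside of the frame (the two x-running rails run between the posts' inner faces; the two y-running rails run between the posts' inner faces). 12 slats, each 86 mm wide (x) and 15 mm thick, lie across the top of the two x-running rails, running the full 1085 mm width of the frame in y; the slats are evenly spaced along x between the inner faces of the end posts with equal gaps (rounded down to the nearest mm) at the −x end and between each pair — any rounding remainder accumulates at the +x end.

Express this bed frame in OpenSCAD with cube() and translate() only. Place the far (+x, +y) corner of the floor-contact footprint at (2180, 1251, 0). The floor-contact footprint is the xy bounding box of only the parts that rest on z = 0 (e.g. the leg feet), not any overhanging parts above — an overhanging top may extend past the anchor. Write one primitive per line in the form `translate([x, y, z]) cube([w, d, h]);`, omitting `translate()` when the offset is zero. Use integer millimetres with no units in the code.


// slat z = rail_z + rail_h = 179 + 157 = 336
// slat gap = ⌊(1861 − 12·86) / 13⌋ = 63
translate([159, 166, 0]) cube([80, 80, 444]);
translate([159, 1171, 0]) cube([80, 80, 444]);
translate([2100, 166, 0]) cube([80, 80, 444]);
translate([2100, 1171, 0]) cube([80, 80, 444]);
translate([239, 166, 179]) cube([1861, 21, 157]);
translate([239, 1230, 179]) cube([1861, 21, 157]);
translate([159, 246, 179]) cube([21, 925, 157]);
translate([2159, 246, 179]) cube([21, 925, 157]);
translate([302, 166, 336]) cube([86, 1085, 15]);
translate([451, 166, 336]) cube([86, 1085, 15]);
translate([600, 166, 336]) cube([86, 1085, 15]);
translate([749, 166, 336]) cube([86, 1085, 15]);
translate([898, 166, 336]) cube([86, 1085, 15]);
translate([1047, 166, 336]) cube([86, 1085, 15]);
translate([1196, 166, 336]) cube([86, 1085, 15]);
translate([1345, 166, 336]) cube([86, 1085, 15]);
translate([1494, 166, 336]) cube([86, 1085, 15]);
translate([1643, 166, 336]) cube([86, 1085, 15]);
translate([1792, 166, 336]) cube([86, 1085, 15]);
translate([1941, 166, 336]) cube([86, 1085, 15]);


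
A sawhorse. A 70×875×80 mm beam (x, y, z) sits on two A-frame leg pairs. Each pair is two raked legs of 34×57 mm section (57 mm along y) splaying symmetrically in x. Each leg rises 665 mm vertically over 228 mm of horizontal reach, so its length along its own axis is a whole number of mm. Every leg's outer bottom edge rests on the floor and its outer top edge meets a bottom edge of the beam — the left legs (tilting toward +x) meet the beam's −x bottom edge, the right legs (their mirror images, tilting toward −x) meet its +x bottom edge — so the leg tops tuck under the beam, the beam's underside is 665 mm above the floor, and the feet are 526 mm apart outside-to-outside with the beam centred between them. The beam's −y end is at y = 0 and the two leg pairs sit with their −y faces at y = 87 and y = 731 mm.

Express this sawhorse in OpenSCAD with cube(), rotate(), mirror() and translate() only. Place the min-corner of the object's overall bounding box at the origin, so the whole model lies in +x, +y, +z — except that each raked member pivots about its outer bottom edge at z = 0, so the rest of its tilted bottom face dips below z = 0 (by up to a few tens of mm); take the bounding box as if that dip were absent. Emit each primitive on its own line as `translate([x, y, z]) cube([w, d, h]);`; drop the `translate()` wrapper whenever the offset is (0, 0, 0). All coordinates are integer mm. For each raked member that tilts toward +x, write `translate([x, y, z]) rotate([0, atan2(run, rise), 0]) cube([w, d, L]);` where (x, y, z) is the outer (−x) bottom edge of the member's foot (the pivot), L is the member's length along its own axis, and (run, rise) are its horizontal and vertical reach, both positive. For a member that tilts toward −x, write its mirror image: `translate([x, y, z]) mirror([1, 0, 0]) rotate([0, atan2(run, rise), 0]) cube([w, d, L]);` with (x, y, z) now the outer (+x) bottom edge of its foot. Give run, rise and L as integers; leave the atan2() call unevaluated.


// leg length = √(228² + 665²) = 703
// right-leg outer foot x = 2·228 + 70 = 526
// beam min-corner = (228, 0, 665)
translate([228, 0, 665]) cube([70, 875, 80]);
translate([0, 87, 0]) rotate([0, atan2(228, 665), 0]) cube([34, 57, 703]);
translate([526, 87, 0]) mirror([1, 0, 0]) rotate([0, atan2(228, 665), 0]) cube([34, 57, 703]);
translate([0, 731, 0]) rotate([0, atan2(228, 665), 0]) cube([34, 57, 703]);
translate([526, 731, 0]) mirror([1, 0, 0]) rotate([0, atan2(228, 665), 0]) cube([34, 57, 703]);
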